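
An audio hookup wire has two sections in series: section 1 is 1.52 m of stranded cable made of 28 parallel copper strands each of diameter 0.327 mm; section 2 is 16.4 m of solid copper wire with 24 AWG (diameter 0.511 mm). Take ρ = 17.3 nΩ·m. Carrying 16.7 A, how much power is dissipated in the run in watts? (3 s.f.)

ρ = 17.3 nΩ·m = 1.73×10^-8 Ω·m
Section 1: A_strand = π(1.6350e-04)² = 8.398e-08 m²; R₁ = ρL/(N·A_s) = (1.73×10^-8)(1.52)/(28×8.398e-08) = 0.01118 Ω
Section 2: A = π(0.511/2 mm)² = π(2.5550e-04 m)² = 2.051e-07 m²
R₂ = (1.73×10^-8)(16.4)/(2.051e-07) = 1.383 Ω
R = R₁ + R₂ = 1.395 Ω
P = I²R = (16.7)² × 1.395 = 389 W

389 W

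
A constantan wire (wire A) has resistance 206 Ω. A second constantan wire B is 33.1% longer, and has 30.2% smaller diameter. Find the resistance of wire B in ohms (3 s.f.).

563 Ω

R ∝ L/d², so R_B/R_A = (1 + 33.1/100) × (1 − 30.2/100)⁻²
= 1.331 × 2.053 = 2.732
R_B = 2.732 × 206 = 563 Ω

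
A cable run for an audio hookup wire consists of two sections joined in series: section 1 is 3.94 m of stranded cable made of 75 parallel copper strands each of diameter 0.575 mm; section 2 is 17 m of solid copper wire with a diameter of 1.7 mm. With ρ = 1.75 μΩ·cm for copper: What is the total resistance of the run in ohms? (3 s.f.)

0.135 Ω

ρ = 1.75 μΩ·cm = 1.75×10^-8 Ω·m
Section 1: A_strand = π(2.8750e-04)² = 2.597e-07 m²; R₁ = ρL/(N·A_s) = (1.75×10^-8)(3.94)/(75×2.597e-07) = 0.00354 Ω
Section 2: A = π(d/2)² = π(8.5000e-04 m)² = 2.270e-06 m²
R₂ = (1.75×10^-8)(17)/(2.270e-06) = 0.1311 Ω
R = R₁ + R₂ = 0.135 Ω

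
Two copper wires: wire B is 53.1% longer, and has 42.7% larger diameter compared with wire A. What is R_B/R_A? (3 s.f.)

0.752

R ∝ L/d², so R_B/R_A = (1 + 53.1/100) × (1 + 42.7/100)⁻²
= 1.531 × 0.4911 = 0.752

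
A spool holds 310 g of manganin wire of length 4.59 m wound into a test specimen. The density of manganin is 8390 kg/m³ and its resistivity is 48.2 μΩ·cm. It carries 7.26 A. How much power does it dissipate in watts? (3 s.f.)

14.5 W

ρ = 48.2 μΩ·cm = 4.82×10^-7 Ω·m
A = m/(density·L) = 0.31/(8390×4.59) = 8.0498e-06 m²
R = ρL/A = (4.82×10^-7)(4.59)/(8.0498e-06) = 0.2748 Ω
P = I²R = (7.26)² × 0.2748 = 14.5 W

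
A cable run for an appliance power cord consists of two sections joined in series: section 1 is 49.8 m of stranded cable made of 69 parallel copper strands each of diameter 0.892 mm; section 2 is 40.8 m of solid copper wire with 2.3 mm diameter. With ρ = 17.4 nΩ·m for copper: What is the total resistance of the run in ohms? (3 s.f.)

0.191 Ω

ρ = 17.4 nΩ·m = 1.74×10^-8 Ω·m
Section 1: A_strand = π(4.4600e-04)² = 6.249e-07 m²; R₁ = ρL/(N·A_s) = (1.74×10^-8)(49.8)/(69×6.249e-07) = 0.0201 Ω
Section 2: A = π(d/2)² = π(1.1500e-03 m)² = 4.155e-06 m²
R₂ = (1.74×10^-8)(40.8)/(4.155e-06) = 0.1709 Ω
R = R₁ + R₂ = 0.191 Ω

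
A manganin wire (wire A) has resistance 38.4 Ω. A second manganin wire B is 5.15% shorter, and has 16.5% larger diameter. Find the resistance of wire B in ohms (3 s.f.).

26.8 Ω

R ∝ L/d², so R_B/R_A = (1 − 5.15/100) × (1 + 16.5/100)⁻²
= 0.9485 × 0.7368 = 0.6988
R_B = 0.6988 × 38.4 = 26.8 Ω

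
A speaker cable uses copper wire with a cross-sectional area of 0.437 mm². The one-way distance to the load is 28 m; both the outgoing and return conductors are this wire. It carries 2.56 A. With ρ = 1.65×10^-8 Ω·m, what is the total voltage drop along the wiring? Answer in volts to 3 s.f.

A = 0.437 mm² = 4.370e-07 m²
Total conductor length (both ways) L = 2 × 28 = 56 m
R = ρL/A = (1.65×10^-8)(56)/(4.370e-07) = 2.114 Ω
V = IR = 2.56 × 2.114 = 5.41 V

5.41 V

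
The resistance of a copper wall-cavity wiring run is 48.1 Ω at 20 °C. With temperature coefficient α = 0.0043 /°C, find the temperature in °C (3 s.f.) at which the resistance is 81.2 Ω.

180 °C

R = R₀(1 + α(T − T₀)) ⇒ T = T₀ + (R/R₀ − 1)/α
T = 20 + (81.2/48.1 − 1)/0.0043 = 20 + (0.6881)/0.0043 = 180 °C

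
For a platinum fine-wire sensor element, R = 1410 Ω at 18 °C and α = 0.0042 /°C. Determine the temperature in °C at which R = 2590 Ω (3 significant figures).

R = R₀(1 + α(T − T₀)) ⇒ T = T₀ + (R/R₀ − 1)/α
T = 18 + (2590/1410 − 1)/0.0042 = 18 + (0.8369)/0.0042 = 217 °C

217 °C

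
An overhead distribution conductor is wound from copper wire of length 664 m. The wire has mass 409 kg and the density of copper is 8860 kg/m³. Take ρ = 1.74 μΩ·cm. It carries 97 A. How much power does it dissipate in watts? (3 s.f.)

ρ = 1.74 μΩ·cm = 1.74×10^-8 Ω·m
A = m/(density·L) = 409/(8860×664) = 6.9522e-05 m²
R = ρL/A = (1.74×10^-8)(664)/(6.9522e-05) = 0.1662 Ω
P = I²R = (97)² × 0.1662 = 1560 W

1560 W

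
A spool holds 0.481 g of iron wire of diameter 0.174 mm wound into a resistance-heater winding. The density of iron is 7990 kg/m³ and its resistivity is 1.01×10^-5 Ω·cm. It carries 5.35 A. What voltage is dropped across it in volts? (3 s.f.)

ρ = 1.01×10^-5 Ω·cm = 1.01×10^-7 Ω·m
A = π(d/2)² = π(8.7000e-05 m)² = 2.3779e-08 m²
L = m/(density·A) = 4.810×10^-4/(7990×2.3779e-08) = 2.532 m
R = ρL/A = (1.01×10^-7)(2.532)/(2.3779e-08) = 10.75 Ω
V = IR = 5.35 × 10.75 = 57.5 V

57.5 V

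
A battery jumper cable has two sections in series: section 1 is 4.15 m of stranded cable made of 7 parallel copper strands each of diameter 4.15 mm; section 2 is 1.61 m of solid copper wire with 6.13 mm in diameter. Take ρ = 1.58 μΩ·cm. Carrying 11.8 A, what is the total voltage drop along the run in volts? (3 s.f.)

0.0183 V

ρ = 1.58 μΩ·cm = 1.58×10^-8 Ω·m
Section 1: A_strand = π(2.0750e-03)² = 1.353e-05 m²; R₁ = ρL/(N·A_s) = (1.58×10^-8)(4.15)/(7×1.353e-05) = 6.925×10^-4 Ω
Section 2: A = π(d/2)² = π(3.0650e-03 m)² = 2.951e-05 m²
R₂ = (1.58×10^-8)(1.61)/(2.951e-05) = 8.619×10^-4 Ω
R = R₁ + R₂ = 0.001554 Ω
V = IR = 11.8 × 0.001554 = 0.0183 V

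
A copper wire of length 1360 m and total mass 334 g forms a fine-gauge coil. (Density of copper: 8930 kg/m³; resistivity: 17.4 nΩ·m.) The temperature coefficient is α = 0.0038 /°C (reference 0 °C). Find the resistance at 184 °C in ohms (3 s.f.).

ρ = 17.4 nΩ·m = 1.74×10^-8 Ω·m
A = m/(density·L) = 0.334/(8930×1360) = 2.7501e-08 m²
R = ρL/A = (1.74×10^-8)(1360)/(2.7501e-08) = 860.5 Ω
R(184 °C) = 860.5 × (1 + 0.0038×184) = 1460 Ω

1460 Ω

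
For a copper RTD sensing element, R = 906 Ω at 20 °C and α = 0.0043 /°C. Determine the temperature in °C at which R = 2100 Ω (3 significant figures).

326 °C

R = R₀(1 + α(T − T₀)) ⇒ T = T₀ + (R/R₀ − 1)/α
T = 20 + (2100/906 − 1)/0.0043 = 20 + (1.318)/0.0043 = 326 °C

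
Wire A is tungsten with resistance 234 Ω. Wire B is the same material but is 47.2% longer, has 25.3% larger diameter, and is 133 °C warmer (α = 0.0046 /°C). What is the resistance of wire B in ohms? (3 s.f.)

R ∝ ρL/d² with ρ ∝ (1+αΔT), so R_B/R_A = (1 + 47.2/100) × (1 + 25.3/100)⁻² × (1 + 0.0046×133)
= 1.472 × 0.6369 × 1.612 = 1.511
R_B = 1.511 × 234 = 354 Ω

354 Ω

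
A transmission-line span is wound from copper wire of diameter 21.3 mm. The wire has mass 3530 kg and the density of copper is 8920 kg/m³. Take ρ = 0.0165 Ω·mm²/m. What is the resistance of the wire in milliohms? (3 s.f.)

51.4 mΩ

ρ = 0.0165 Ω·mm²/m = 1.65×10^-8 Ω·m
A = π(d/2)² = π(1.0650e-02 m)² = 3.5633e-04 m²
L = m/(density·A) = 3530/(8920×3.5633e-04) = 1111 m
R = ρL/A = (1.65×10^-8)(1111)/(3.5633e-04) = 51.4 mΩ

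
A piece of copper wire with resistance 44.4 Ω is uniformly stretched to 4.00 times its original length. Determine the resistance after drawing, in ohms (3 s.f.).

Volume constant ⇒ A' = A/k with k = 4. R' = ρ(kL)/(A/k) = k²R.
R' = 16 × 44.4 = 710 Ω

710 Ω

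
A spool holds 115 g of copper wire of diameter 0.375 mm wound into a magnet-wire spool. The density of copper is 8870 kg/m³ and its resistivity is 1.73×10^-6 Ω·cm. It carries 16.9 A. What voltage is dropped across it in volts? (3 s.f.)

ρ = 1.73×10^-6 Ω·cm = 1.73×10^-8 Ω·m
A = π(d/2)² = π(1.8750e-04 m)² = 1.1045e-07 m²
L = m/(density·A) = 0.115/(8870×1.1045e-07) = 117.4 m
R = ρL/A = (1.73×10^-8)(117.4)/(1.1045e-07) = 18.39 Ω
V = IR = 16.9 × 18.39 = 311 V

311 V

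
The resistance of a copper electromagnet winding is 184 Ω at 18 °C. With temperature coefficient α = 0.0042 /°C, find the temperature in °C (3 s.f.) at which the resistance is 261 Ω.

R = R₀(1 + α(T − T₀)) ⇒ T = T₀ + (R/R₀ − 1)/α
T = 18 + (261/184 − 1)/0.0042 = 18 + (0.4185)/0.0042 = 118 °C

118 °C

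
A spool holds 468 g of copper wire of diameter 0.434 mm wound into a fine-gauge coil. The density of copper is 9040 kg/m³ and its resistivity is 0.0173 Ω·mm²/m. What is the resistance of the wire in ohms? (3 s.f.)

ρ = 0.0173 Ω·mm²/m = 1.73×10^-8 Ω·m
A = π(d/2)² = π(2.1700e-04 m)² = 1.4793e-07 m²
L = m/(density·A) = 0.468/(9040×1.4793e-07) = 350 m
R = ρL/A = (1.73×10^-8)(350)/(1.4793e-07) = 40.9 Ω

40.9 Ω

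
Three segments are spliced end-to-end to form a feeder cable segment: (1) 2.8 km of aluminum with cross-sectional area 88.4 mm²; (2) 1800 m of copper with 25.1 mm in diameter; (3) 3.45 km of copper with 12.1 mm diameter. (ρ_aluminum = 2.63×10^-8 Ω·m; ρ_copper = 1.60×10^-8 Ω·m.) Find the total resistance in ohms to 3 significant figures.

1.37 Ω

Seg 1: A = 88.4 mm² = 8.840e-05 m²
R_1 = (2.63×10^-8)(2800)/(8.840e-05) = 0.833 Ω
Seg 2: A = π(d/2)² = π(1.2550e-02 m)² = 4.948e-04 m²
R_2 = (1.60×10^-8)(1800)/(4.948e-04) = 0.0582 Ω
Seg 3: A = π(d/2)² = π(6.0500e-03 m)² = 1.150e-04 m²
R_3 = (1.60×10^-8)(3450)/(1.150e-04) = 0.48 Ω
R_total = R_1 + R_2 + R_3 = 1.37 Ω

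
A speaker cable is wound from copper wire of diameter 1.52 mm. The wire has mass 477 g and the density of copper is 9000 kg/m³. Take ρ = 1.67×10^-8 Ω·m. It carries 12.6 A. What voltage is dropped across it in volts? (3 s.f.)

3.39 V

A = π(d/2)² = π(7.6000e-04 m)² = 1.8146e-06 m²
L = m/(density·A) = 0.477/(9000×1.8146e-06) = 29.21 m
R = ρL/A = (1.67×10^-8)(29.21)/(1.8146e-06) = 0.2688 Ω
V = IR = 12.6 × 0.2688 = 3.39 V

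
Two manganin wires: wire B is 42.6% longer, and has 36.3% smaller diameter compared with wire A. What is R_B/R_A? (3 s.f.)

R ∝ L/d², so R_B/R_A = (1 + 42.6/100) × (1 − 36.3/100)⁻²
= 1.426 × 2.465 = 3.51

3.51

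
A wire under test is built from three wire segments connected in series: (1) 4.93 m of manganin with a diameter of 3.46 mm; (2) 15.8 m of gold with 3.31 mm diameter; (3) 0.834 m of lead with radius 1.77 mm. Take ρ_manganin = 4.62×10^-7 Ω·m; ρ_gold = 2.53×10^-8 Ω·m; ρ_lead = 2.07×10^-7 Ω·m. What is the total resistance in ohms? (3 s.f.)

0.306 Ω

Seg 1: A = π(d/2)² = π(1.7300e-03 m)² = 9.402e-06 m²
R_1 = (4.62×10^-7)(4.93)/(9.402e-06) = 0.2422 Ω
Seg 2: A = π(d/2)² = π(1.6550e-03 m)² = 8.605e-06 m²
R_2 = (2.53×10^-8)(15.8)/(8.605e-06) = 0.04645 Ω
Seg 3: A = πr² = π(1.7700e-03 m)² = 9.842e-06 m²
R_3 = (2.07×10^-7)(0.834)/(9.842e-06) = 0.01754 Ω
R_total = R_1 + R_2 + R_3 = 0.306 Ω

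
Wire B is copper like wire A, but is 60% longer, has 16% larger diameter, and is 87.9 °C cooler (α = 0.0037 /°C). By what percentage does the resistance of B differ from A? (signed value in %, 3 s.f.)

R ∝ ρL/d² with ρ ∝ (1+αΔT), so R_B/R_A = (1 + 60/100) × (1 + 16/100)⁻² × (1 − 0.0037×87.9)
= 1.6 × 0.7432 × 0.6748 = 0.8023
(R_B − R_A)/R_A = 0.8023 − 1 = -19.8%

-19.8%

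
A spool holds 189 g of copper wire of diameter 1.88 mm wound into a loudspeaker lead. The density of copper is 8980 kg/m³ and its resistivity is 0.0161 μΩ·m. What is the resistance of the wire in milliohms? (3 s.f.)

ρ = 0.0161 μΩ·m = 1.61×10^-8 Ω·m
A = π(d/2)² = π(9.4000e-04 m)² = 2.7759e-06 m²
L = m/(density·A) = 0.189/(8980×2.7759e-06) = 7.582 m
R = ρL/A = (1.61×10^-8)(7.582)/(2.7759e-06) = 44.0 mΩ

44.0 mΩ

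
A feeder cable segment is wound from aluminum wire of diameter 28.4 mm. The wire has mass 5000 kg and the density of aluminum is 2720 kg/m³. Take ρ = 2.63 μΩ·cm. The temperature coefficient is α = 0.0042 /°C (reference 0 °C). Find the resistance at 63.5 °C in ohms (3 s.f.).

ρ = 2.63 μΩ·cm = 2.63×10^-8 Ω·m
A = π(d/2)² = π(1.4200e-02 m)² = 6.3347e-04 m²
L = m/(density·A) = 5000/(2720×6.3347e-04) = 2902 m
R = ρL/A = (2.63×10^-8)(2902)/(6.3347e-04) = 0.1205 Ω
R(63.5 °C) = 0.1205 × (1 + 0.0042×63.5) = 0.153 Ω

0.153 Ω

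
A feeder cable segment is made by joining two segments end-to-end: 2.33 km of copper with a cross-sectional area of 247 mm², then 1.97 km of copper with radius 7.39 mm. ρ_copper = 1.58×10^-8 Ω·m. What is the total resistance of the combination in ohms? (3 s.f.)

0.330 Ω

Segment 1: A = 247 mm² = 2.470e-04 m²
R₁ = ρL/A = (1.58×10^-8)(2330)/(2.470e-04) = 0.149 Ω
Segment 2: A = πr² = π(7.3900e-03 m)² = 1.716e-04 m²
R₂ = (1.58×10^-8)(1970)/(1.716e-04) = 0.1814 Ω
R = R₁ + R₂ = 0.330 Ω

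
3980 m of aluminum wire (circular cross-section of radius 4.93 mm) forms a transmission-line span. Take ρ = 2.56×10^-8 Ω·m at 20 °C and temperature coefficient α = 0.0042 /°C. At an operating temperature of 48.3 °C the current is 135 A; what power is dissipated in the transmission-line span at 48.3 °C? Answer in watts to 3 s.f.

27200 W

A = πr² = π(4.9300e-03 m)² = 7.636e-05 m²
R₍20₎ = ρL/A = (2.56×10^-8)(3980)/(7.636e-05) = 1.334 Ω
R₍48.3₎ = R₍20₎(1 + αΔT) = 1.334 × (1 + 0.0042×28.3) = 1.493 Ω
P = I²R = (135)² × 1.493 = 27200 W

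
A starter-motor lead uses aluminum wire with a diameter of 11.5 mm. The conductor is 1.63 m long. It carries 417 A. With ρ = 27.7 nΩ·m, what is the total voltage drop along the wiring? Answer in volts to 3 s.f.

ρ = 27.7 nΩ·m = 2.77×10^-8 Ω·m
A = π(d/2)² = π(5.7500e-03 m)² = 1.039e-04 m²
R = ρL/A = (2.77×10^-8)(1.63)/(1.039e-04) = 4.347×10^-4 Ω
V = IR = 417 × 4.347×10^-4 = 0.181 V

0.181 V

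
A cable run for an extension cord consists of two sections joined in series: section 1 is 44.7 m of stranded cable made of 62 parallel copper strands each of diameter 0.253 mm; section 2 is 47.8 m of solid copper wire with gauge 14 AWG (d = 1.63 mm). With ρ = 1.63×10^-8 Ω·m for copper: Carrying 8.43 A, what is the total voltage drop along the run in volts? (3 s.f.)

5.12 V

Section 1: A_strand = π(1.2650e-04)² = 5.027e-08 m²; R₁ = ρL/(N·A_s) = (1.63×10^-8)(44.7)/(62×5.027e-08) = 0.2338 Ω
Section 2: A = π(1.63/2 mm)² = π(8.1500e-04 m)² = 2.087e-06 m²
R₂ = (1.63×10^-8)(47.8)/(2.087e-06) = 0.3734 Ω
R = R₁ + R₂ = 0.6071 Ω
V = IR = 8.43 × 0.6071 = 5.12 V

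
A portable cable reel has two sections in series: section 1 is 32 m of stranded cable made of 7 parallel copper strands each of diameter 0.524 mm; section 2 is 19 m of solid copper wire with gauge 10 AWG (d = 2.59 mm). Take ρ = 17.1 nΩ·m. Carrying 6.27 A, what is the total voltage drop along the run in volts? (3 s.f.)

2.66 V

ρ = 17.1 nΩ·m = 1.71×10^-8 Ω·m
Section 1: A_strand = π(2.6200e-04)² = 2.157e-07 m²; R₁ = ρL/(N·A_s) = (1.71×10^-8)(32)/(7×2.157e-07) = 0.3625 Ω
Section 2: A = π(2.59/2 mm)² = π(1.2950e-03 m)² = 5.269e-06 m²
R₂ = (1.71×10^-8)(19)/(5.269e-06) = 0.06167 Ω
R = R₁ + R₂ = 0.4242 Ω
V = IR = 6.27 × 0.4242 = 2.66 V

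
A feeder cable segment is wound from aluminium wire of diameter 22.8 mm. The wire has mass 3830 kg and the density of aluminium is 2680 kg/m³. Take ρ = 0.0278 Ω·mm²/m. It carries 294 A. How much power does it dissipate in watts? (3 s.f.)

ρ = 0.0278 Ω·mm²/m = 2.78×10^-8 Ω·m
A = π(d/2)² = π(1.1400e-02 m)² = 4.0828e-04 m²
L = m/(density·A) = 3830/(2680×4.0828e-04) = 3500 m
R = ρL/A = (2.78×10^-8)(3500)/(4.0828e-04) = 0.2383 Ω
P = I²R = (294)² × 0.2383 = 20600 W

20600 W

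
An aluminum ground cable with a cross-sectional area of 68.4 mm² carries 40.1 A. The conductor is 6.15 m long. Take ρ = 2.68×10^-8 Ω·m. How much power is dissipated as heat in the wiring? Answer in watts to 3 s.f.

3.87 W

A = 68.4 mm² = 6.840e-05 m²
R = ρL/A = (2.68×10^-8)(6.15)/(6.840e-05) = 0.00241 Ω
P = I²R = (40.1)² × 0.00241 = 3.87 W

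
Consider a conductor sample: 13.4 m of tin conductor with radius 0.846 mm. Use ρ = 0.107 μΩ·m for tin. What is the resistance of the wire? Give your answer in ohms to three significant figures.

0.638 Ω

ρ = 0.107 μΩ·m = 1.07×10^-7 Ω·m
A = πr² = π(8.4600e-04 m)² = 2.248e-06 m²
R = ρL/A = (1.07×10^-7)(13.4 m)/(2.248e-06 m²) = 0.638 Ω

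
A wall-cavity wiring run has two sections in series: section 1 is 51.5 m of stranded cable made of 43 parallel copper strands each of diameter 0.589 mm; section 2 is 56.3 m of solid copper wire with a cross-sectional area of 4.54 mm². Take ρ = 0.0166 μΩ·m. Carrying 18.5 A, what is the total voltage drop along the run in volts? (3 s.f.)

ρ = 0.0166 μΩ·m = 1.66×10^-8 Ω·m
Section 1: A_strand = π(2.9450e-04)² = 2.725e-07 m²; R₁ = ρL/(N·A_s) = (1.66×10^-8)(51.5)/(43×2.725e-07) = 0.07297 Ω
Section 2: A = 4.54 mm² = 4.540e-06 m²
R₂ = (1.66×10^-8)(56.3)/(4.540e-06) = 0.2059 Ω
R = R₁ + R₂ = 0.2788 Ω
V = IR = 18.5 × 0.2788 = 5.16 V

5.16 V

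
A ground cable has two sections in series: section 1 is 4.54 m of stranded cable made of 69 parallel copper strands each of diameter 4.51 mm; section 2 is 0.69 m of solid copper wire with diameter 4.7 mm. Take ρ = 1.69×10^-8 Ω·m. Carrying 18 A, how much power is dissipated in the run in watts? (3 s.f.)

0.240 W

Section 1: A_strand = π(2.2550e-03)² = 1.598e-05 m²; R₁ = ρL/(N·A_s) = (1.69×10^-8)(4.54)/(69×1.598e-05) = 6.961×10^-5 Ω
Section 2: A = π(d/2)² = π(2.3500e-03 m)² = 1.735e-05 m²
R₂ = (1.69×10^-8)(0.69)/(1.735e-05) = 6.721×10^-4 Ω
R = R₁ + R₂ = 7.417×10^-4 Ω
P = I²R = (18)² × 7.417×10^-4 = 0.240 W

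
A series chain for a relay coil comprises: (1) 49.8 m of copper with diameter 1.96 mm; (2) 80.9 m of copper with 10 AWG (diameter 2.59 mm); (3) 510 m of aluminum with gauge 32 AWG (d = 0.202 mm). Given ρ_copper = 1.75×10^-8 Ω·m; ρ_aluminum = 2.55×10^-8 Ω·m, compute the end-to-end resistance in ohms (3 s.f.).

Seg 1: A = π(d/2)² = π(9.8000e-04 m)² = 3.017e-06 m²
R_1 = (1.75×10^-8)(49.8)/(3.017e-06) = 0.2888 Ω
Seg 2: A = π(2.59/2 mm)² = π(1.2950e-03 m)² = 5.269e-06 m²
R_2 = (1.75×10^-8)(80.9)/(5.269e-06) = 0.2687 Ω
Seg 3: A = π(0.202/2 mm)² = π(1.0100e-04 m)² = 3.205e-08 m²
R_3 = (2.55×10^-8)(510)/(3.205e-08) = 405.8 Ω
R_total = R_1 + R_2 + R_3 = 406 Ω

406 Ω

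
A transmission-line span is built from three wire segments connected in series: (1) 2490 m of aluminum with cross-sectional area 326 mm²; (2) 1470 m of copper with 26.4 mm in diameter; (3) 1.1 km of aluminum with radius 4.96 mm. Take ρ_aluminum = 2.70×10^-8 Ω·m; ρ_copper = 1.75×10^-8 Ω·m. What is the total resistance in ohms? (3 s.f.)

0.637 Ω

Seg 1: A = 326 mm² = 3.260e-04 m²
R_1 = (2.70×10^-8)(2490)/(3.260e-04) = 0.2062 Ω
Seg 2: A = π(d/2)² = π(1.3200e-02 m)² = 5.474e-04 m²
R_2 = (1.75×10^-8)(1470)/(5.474e-04) = 0.047 Ω
Seg 3: A = πr² = π(4.9600e-03 m)² = 7.729e-05 m²
R_3 = (2.70×10^-8)(1100)/(7.729e-05) = 0.3843 Ω
R_total = R_1 + R_2 + R_3 = 0.637 Ω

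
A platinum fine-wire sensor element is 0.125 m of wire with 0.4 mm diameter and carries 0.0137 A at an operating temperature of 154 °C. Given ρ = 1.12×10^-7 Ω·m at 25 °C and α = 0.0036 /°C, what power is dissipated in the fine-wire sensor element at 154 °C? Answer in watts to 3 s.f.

3.06×10^-5 W

A = π(d/2)² = π(2.0000e-04 m)² = 1.257e-07 m²
R₍25₎ = ρL/A = (1.12×10^-7)(0.125)/(1.257e-07) = 0.1114 Ω
R₍154₎ = R₍25₎(1 + αΔT) = 0.1114 × (1 + 0.0036×129) = 0.1631 Ω
P = I²R = (0.0137)² × 0.1631 = 3.06×10^-5 W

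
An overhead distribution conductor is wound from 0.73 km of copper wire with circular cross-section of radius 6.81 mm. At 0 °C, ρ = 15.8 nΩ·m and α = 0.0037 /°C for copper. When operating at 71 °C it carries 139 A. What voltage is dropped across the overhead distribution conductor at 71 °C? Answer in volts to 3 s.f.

ρ = 15.8 nΩ·m = 1.58×10^-8 Ω·m
A = πr² = π(6.8100e-03 m)² = 1.457e-04 m²
R₍0₎ = ρL/A = (1.58×10^-8)(730)/(1.457e-04) = 0.07917 Ω
R₍71₎ = R₍0₎(1 + αΔT) = 0.07917 × (1 + 0.0037×71) = 0.09996 Ω
V = IR = 139 × 0.09996 = 13.9 V

13.9 V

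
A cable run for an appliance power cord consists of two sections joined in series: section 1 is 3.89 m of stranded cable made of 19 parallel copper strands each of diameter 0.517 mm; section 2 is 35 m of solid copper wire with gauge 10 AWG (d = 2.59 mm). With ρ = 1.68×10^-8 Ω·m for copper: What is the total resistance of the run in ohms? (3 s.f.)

0.128 Ω

Section 1: A_strand = π(2.5850e-04)² = 2.099e-07 m²; R₁ = ρL/(N·A_s) = (1.68×10^-8)(3.89)/(19×2.099e-07) = 0.01638 Ω
Section 2: A = π(2.59/2 mm)² = π(1.2950e-03 m)² = 5.269e-06 m²
R₂ = (1.68×10^-8)(35)/(5.269e-06) = 0.1116 Ω
R = R₁ + R₂ = 0.128 Ω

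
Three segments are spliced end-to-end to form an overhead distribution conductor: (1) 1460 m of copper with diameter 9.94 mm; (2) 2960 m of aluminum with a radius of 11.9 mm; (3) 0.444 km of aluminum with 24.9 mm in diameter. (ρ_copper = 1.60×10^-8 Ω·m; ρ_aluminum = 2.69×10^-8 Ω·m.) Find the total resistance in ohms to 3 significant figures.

Seg 1: A = π(d/2)² = π(4.9700e-03 m)² = 7.760e-05 m²
R_1 = (1.60×10^-8)(1460)/(7.760e-05) = 0.301 Ω
Seg 2: A = πr² = π(1.1900e-02 m)² = 4.449e-04 m²
R_2 = (2.69×10^-8)(2960)/(4.449e-04) = 0.179 Ω
Seg 3: A = π(d/2)² = π(1.2450e-02 m)² = 4.870e-04 m²
R_3 = (2.69×10^-8)(444)/(4.870e-04) = 0.02453 Ω
R_total = R_1 + R_2 + R_3 = 0.505 Ω

0.505 Ω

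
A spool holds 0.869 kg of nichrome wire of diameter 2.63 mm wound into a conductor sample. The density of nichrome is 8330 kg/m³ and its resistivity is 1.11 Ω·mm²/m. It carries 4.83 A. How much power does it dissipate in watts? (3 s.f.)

91.5 W

ρ = 1.11 Ω·mm²/m = 1.11×10^-6 Ω·m
A = π(d/2)² = π(1.3150e-03 m)² = 5.4325e-06 m²
L = m/(density·A) = 0.869/(8330×5.4325e-06) = 19.2 m
R = ρL/A = (1.11×10^-6)(19.2)/(5.4325e-06) = 3.924 Ω
P = I²R = (4.83)² × 3.924 = 91.5 W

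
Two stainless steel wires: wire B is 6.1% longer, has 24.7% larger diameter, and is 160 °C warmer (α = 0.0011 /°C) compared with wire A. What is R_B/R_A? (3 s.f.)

0.802

R ∝ ρL/d² with ρ ∝ (1+αΔT), so R_B/R_A = (1 + 6.1/100) × (1 + 24.7/100)⁻² × (1 + 0.0011×160)
= 1.061 × 0.6431 × 1.176 = 0.802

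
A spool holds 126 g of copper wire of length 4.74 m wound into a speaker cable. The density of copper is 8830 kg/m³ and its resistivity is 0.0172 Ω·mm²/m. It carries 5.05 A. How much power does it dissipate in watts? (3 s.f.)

ρ = 0.0172 Ω·mm²/m = 1.72×10^-8 Ω·m
A = m/(density·L) = 0.126/(8830×4.74) = 3.0105e-06 m²
R = ρL/A = (1.72×10^-8)(4.74)/(3.0105e-06) = 0.02708 Ω
P = I²R = (5.05)² × 0.02708 = 0.691 W

0.691 W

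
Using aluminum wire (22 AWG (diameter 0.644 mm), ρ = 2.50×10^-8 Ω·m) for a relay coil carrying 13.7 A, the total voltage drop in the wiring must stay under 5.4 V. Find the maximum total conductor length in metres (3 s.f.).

A = π(0.644/2 mm)² = π(3.2200e-04 m)² = 3.257e-07 m²
L_max = V_max·A/(1·ρI) = (5.4)(3.257e-07)/(2.50×10^-8×13.7) = 5.14 m

5.14 m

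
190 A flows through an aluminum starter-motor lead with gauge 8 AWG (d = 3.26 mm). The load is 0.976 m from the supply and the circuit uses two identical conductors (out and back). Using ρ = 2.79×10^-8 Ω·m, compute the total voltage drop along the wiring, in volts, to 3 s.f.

1.24 V

A = π(3.26/2 mm)² = π(1.6300e-03 m)² = 8.347e-06 m²
Total conductor length (both ways) L = 2 × 0.976 = 1.952 m
R = ρL/A = (2.79×10^-8)(1.952)/(8.347e-06) = 0.006525 Ω
V = IR = 190 × 0.006525 = 1.24 V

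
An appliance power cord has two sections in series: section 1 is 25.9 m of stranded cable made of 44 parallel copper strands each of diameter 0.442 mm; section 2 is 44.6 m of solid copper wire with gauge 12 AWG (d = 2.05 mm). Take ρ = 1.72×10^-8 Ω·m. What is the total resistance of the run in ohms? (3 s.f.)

Section 1: A_strand = π(2.2100e-04)² = 1.534e-07 m²; R₁ = ρL/(N·A_s) = (1.72×10^-8)(25.9)/(44×1.534e-07) = 0.06598 Ω
Section 2: A = π(2.05/2 mm)² = π(1.0250e-03 m)² = 3.301e-06 m²
R₂ = (1.72×10^-8)(44.6)/(3.301e-06) = 0.2324 Ω
R = R₁ + R₂ = 0.298 Ω

0.298 Ω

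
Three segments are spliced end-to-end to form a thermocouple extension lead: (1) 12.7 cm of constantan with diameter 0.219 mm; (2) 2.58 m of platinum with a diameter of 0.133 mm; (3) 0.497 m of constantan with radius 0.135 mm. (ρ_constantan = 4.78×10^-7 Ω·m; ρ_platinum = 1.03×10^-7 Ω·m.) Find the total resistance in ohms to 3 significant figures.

24.9 Ω

Seg 1: A = π(d/2)² = π(1.0950e-04 m)² = 3.767e-08 m²
R_1 = (4.78×10^-7)(0.127)/(3.767e-08) = 1.612 Ω
Seg 2: A = π(d/2)² = π(6.6500e-05 m)² = 1.389e-08 m²
R_2 = (1.03×10^-7)(2.58)/(1.389e-08) = 19.13 Ω
Seg 3: A = πr² = π(1.3500e-04 m)² = 5.726e-08 m²
R_3 = (4.78×10^-7)(0.497)/(5.726e-08) = 4.149 Ω
R_total = R_1 + R_2 + R_3 = 24.9 Ω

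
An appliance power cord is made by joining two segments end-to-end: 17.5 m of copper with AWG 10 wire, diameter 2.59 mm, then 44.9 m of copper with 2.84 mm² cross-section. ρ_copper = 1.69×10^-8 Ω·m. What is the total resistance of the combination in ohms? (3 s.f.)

Segment 1: A = π(2.59/2 mm)² = π(1.2950e-03 m)² = 5.269e-06 m²
R₁ = ρL/A = (1.69×10^-8)(17.5)/(5.269e-06) = 0.05614 Ω
Segment 2: A = 2.84 mm² = 2.840e-06 m²
R₂ = (1.69×10^-8)(44.9)/(2.840e-06) = 0.2672 Ω
R = R₁ + R₂ = 0.323 Ω

0.323 Ω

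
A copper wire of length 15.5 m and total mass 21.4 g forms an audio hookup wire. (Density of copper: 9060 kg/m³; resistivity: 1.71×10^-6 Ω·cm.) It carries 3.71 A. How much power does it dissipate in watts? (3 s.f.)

ρ = 1.71×10^-6 Ω·cm = 1.71×10^-8 Ω·m
A = m/(density·L) = 0.0214/(9060×15.5) = 1.5239e-07 m²
R = ρL/A = (1.71×10^-8)(15.5)/(1.5239e-07) = 1.739 Ω
P = I²R = (3.71)² × 1.739 = 23.9 W

23.9 W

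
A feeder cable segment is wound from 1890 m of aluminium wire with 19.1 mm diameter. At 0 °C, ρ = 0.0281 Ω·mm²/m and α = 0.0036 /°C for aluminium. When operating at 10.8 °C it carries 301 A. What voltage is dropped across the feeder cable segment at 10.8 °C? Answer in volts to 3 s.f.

ρ = 0.0281 Ω·mm²/m = 2.81×10^-8 Ω·m
A = π(d/2)² = π(9.5500e-03 m)² = 2.865e-04 m²
R₍0₎ = ρL/A = (2.81×10^-8)(1890)/(2.865e-04) = 0.1854 Ω
R₍10.8₎ = R₍0₎(1 + αΔT) = 0.1854 × (1 + 0.0036×10.8) = 0.1926 Ω
V = IR = 301 × 0.1926 = 58.0 V

58.0 V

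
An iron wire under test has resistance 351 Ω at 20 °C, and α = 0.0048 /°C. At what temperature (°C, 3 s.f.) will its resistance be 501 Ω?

R = R₀(1 + α(T − T₀)) ⇒ T = T₀ + (R/R₀ − 1)/α
T = 20 + (501/351 − 1)/0.0048 = 20 + (0.4274)/0.0048 = 109 °C

109 °C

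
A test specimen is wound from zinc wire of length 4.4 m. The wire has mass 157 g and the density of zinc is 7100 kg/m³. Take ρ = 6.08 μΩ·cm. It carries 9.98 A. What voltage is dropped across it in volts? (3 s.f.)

0.531 V

ρ = 6.08 μΩ·cm = 6.08×10^-8 Ω·m
A = m/(density·L) = 0.157/(7100×4.4) = 5.0256e-06 m²
R = ρL/A = (6.08×10^-8)(4.4)/(5.0256e-06) = 0.05323 Ω
V = IR = 9.98 × 0.05323 = 0.531 V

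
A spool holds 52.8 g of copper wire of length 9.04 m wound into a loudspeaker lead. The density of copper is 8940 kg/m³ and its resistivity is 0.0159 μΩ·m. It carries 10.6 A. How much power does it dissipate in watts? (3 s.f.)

ρ = 0.0159 μΩ·m = 1.59×10^-8 Ω·m
A = m/(density·L) = 0.0528/(8940×9.04) = 6.5332e-07 m²
R = ρL/A = (1.59×10^-8)(9.04)/(6.5332e-07) = 0.22 Ω
P = I²R = (10.6)² × 0.22 = 24.7 W

24.7 W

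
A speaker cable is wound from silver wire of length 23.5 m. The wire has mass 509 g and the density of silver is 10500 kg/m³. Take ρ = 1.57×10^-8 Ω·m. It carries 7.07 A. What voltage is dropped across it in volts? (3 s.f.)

A = m/(density·L) = 0.509/(10500×23.5) = 2.0628e-06 m²
R = ρL/A = (1.57×10^-8)(23.5)/(2.0628e-06) = 0.1789 Ω
V = IR = 7.07 × 0.1789 = 1.26 V

1.26 V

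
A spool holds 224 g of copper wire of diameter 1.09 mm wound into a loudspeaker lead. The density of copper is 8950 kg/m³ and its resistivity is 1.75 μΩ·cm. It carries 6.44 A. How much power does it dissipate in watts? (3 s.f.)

ρ = 1.75 μΩ·cm = 1.75×10^-8 Ω·m
A = π(d/2)² = π(5.4500e-04 m)² = 9.3313e-07 m²
L = m/(density·A) = 0.224/(8950×9.3313e-07) = 26.82 m
R = ρL/A = (1.75×10^-8)(26.82)/(9.3313e-07) = 0.503 Ω
P = I²R = (6.44)² × 0.503 = 20.9 W

20.9 W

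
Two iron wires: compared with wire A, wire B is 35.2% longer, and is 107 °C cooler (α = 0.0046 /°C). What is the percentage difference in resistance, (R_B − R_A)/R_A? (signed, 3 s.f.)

R ∝ ρL/d² with ρ ∝ (1+αΔT), so R_B/R_A = (1 + 35.2/100) × (1 − 0.0046×107)
= 1.352 × 0.5078 = 0.6865
(R_B − R_A)/R_A = 0.6865 − 1 = -31.3%

-31.3%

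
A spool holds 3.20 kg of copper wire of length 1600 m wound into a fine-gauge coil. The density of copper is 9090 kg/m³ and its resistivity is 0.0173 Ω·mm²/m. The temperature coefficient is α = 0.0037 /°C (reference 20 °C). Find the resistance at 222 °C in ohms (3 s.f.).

220 Ω

ρ = 0.0173 Ω·mm²/m = 1.73×10^-8 Ω·m
A = m/(density·L) = 3.2/(9090×1600) = 2.2002e-07 m²
R = ρL/A = (1.73×10^-8)(1600)/(2.2002e-07) = 125.8 Ω
R(222 °C) = 125.8 × (1 + 0.0037×202) = 220 Ω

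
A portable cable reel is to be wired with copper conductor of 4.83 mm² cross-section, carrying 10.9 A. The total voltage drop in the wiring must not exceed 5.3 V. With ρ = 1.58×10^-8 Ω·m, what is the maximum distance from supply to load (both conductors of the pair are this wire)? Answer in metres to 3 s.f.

74.3 m

A = 4.83 mm² = 4.830e-06 m²
L_max = V_max·A/(2·ρI) = (5.3)(4.830e-06)/(2×1.58×10^-8×10.9) = 74.3 m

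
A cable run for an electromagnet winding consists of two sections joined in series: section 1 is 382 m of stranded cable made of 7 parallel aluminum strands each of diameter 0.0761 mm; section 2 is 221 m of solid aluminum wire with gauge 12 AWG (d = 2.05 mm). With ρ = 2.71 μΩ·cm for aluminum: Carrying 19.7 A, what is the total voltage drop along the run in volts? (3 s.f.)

ρ = 2.71 μΩ·cm = 2.71×10^-8 Ω·m
Section 1: A_strand = π(3.8050e-05)² = 4.548e-09 m²; R₁ = ρL/(N·A_s) = (2.71×10^-8)(382)/(7×4.548e-09) = 325.1 Ω
Section 2: A = π(2.05/2 mm)² = π(1.0250e-03 m)² = 3.301e-06 m²
R₂ = (2.71×10^-8)(221)/(3.301e-06) = 1.815 Ω
R = R₁ + R₂ = 327 Ω
V = IR = 19.7 × 327 = 6440 V

6440 V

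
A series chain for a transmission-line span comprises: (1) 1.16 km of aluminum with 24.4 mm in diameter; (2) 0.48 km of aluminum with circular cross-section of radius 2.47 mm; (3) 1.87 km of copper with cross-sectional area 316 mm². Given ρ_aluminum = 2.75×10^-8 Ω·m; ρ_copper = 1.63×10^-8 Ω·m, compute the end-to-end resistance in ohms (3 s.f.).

0.853 Ω

Seg 1: A = π(d/2)² = π(1.2200e-02 m)² = 4.676e-04 m²
R_1 = (2.75×10^-8)(1160)/(4.676e-04) = 0.06822 Ω
Seg 2: A = πr² = π(2.4700e-03 m)² = 1.917e-05 m²
R_2 = (2.75×10^-8)(480)/(1.917e-05) = 0.6887 Ω
Seg 3: A = 316 mm² = 3.160e-04 m²
R_3 = (1.63×10^-8)(1870)/(3.160e-04) = 0.09646 Ω
R_total = R_1 + R_2 + R_3 = 0.853 Ω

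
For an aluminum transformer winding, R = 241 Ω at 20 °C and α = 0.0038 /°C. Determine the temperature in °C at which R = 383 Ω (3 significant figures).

R = R₀(1 + α(T − T₀)) ⇒ T = T₀ + (R/R₀ − 1)/α
T = 20 + (383/241 − 1)/0.0038 = 20 + (0.5892)/0.0038 = 175 °C

175 °C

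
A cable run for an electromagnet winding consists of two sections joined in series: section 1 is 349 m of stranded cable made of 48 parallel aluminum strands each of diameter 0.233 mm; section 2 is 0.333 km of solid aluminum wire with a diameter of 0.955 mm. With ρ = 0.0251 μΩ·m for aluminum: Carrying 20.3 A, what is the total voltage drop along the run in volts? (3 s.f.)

ρ = 0.0251 μΩ·m = 2.51×10^-8 Ω·m
Section 1: A_strand = π(1.1650e-04)² = 4.264e-08 m²; R₁ = ρL/(N·A_s) = (2.51×10^-8)(349)/(48×4.264e-08) = 4.28 Ω
Section 2: A = π(d/2)² = π(4.7750e-04 m)² = 7.163e-07 m²
R₂ = (2.51×10^-8)(333)/(7.163e-07) = 11.67 Ω
R = R₁ + R₂ = 15.95 Ω
V = IR = 20.3 × 15.95 = 324 V

324 V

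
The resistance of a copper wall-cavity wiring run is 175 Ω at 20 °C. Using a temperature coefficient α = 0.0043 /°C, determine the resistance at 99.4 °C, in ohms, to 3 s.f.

ΔT = 99.4 − 20 = 79.4 °C
R = R₀(1 + αΔT) = 175 × (1 + 0.0043×79.4) = 175 × 1.341 = 235 Ω

235 Ω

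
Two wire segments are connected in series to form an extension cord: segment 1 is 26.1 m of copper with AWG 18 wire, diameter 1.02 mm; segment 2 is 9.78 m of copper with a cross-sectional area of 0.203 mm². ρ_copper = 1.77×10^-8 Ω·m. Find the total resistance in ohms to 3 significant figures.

1.42 Ω

Segment 1: A = π(1.02/2 mm)² = π(5.1000e-04 m)² = 8.171e-07 m²
R₁ = ρL/A = (1.77×10^-8)(26.1)/(8.171e-07) = 0.5654 Ω
Segment 2: A = 0.203 mm² = 2.030e-07 m²
R₂ = (1.77×10^-8)(9.78)/(2.030e-07) = 0.8527 Ω
R = R₁ + R₂ = 1.42 Ω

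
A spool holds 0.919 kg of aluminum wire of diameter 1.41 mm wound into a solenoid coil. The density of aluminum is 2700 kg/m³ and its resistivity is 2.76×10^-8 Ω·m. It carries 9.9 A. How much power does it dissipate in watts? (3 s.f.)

A = π(d/2)² = π(7.0500e-04 m)² = 1.5615e-06 m²
L = m/(density·A) = 0.919/(2700×1.5615e-06) = 218 m
R = ρL/A = (2.76×10^-8)(218)/(1.5615e-06) = 3.853 Ω
P = I²R = (9.9)² × 3.853 = 378 W

378 W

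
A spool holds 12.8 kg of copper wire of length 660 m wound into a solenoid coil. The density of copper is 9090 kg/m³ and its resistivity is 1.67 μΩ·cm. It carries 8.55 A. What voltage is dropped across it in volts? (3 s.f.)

44.2 V

ρ = 1.67 μΩ·cm = 1.67×10^-8 Ω·m
A = m/(density·L) = 12.8/(9090×660) = 2.1335e-06 m²
R = ρL/A = (1.67×10^-8)(660)/(2.1335e-06) = 5.166 Ω
V = IR = 8.55 × 5.166 = 44.2 V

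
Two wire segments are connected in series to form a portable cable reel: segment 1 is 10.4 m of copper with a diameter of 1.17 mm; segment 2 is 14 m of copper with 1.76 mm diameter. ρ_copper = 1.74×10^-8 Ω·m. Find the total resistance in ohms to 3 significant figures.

Segment 1: A = π(d/2)² = π(5.8500e-04 m)² = 1.075e-06 m²
R₁ = ρL/A = (1.74×10^-8)(10.4)/(1.075e-06) = 0.1683 Ω
Segment 2: A = π(d/2)² = π(8.8000e-04 m)² = 2.433e-06 m²
R₂ = (1.74×10^-8)(14)/(2.433e-06) = 0.1001 Ω
R = R₁ + R₂ = 0.268 Ω

0.268 Ω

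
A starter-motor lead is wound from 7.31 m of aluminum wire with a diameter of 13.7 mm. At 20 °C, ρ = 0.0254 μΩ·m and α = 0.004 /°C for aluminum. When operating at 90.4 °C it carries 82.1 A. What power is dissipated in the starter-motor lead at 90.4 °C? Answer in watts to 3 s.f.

10.9 W

ρ = 0.0254 μΩ·m = 2.54×10^-8 Ω·m
A = π(d/2)² = π(6.8500e-03 m)² = 1.474e-04 m²
R₍20₎ = ρL/A = (2.54×10^-8)(7.31)/(1.474e-04) = 0.00126 Ω
R₍90.4₎ = R₍20₎(1 + αΔT) = 0.00126 × (1 + 0.004×70.4) = 0.001614 Ω
P = I²R = (82.1)² × 0.001614 = 10.9 W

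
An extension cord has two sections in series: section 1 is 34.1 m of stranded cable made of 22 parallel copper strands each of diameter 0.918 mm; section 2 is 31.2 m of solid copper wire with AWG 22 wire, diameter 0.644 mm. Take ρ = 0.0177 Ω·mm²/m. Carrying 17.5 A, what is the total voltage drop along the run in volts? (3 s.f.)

ρ = 0.0177 Ω·mm²/m = 1.77×10^-8 Ω·m
Section 1: A_strand = π(4.5900e-04)² = 6.619e-07 m²; R₁ = ρL/(N·A_s) = (1.77×10^-8)(34.1)/(22×6.619e-07) = 0.04145 Ω
Section 2: A = π(0.644/2 mm)² = π(3.2200e-04 m)² = 3.257e-07 m²
R₂ = (1.77×10^-8)(31.2)/(3.257e-07) = 1.695 Ω
R = R₁ + R₂ = 1.737 Ω
V = IR = 17.5 × 1.737 = 30.4 V

30.4 V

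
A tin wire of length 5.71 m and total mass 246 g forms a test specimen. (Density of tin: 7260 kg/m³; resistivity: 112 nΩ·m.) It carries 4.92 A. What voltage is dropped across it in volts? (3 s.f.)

0.530 V

ρ = 112 nΩ·m = 1.12×10^-7 Ω·m
A = m/(density·L) = 0.246/(7260×5.71) = 5.9342e-06 m²
R = ρL/A = (1.12×10^-7)(5.71)/(5.9342e-06) = 0.1078 Ω
V = IR = 4.92 × 0.1078 = 0.530 V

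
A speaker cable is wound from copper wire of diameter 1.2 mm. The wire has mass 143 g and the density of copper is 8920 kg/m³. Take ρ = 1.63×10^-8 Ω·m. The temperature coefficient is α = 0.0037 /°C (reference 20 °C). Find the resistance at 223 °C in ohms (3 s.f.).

A = π(d/2)² = π(6.0000e-04 m)² = 1.1310e-06 m²
L = m/(density·A) = 0.143/(8920×1.1310e-06) = 14.17 m
R = ρL/A = (1.63×10^-8)(14.17)/(1.1310e-06) = 0.2043 Ω
R(223 °C) = 0.2043 × (1 + 0.0037×203) = 0.358 Ω

0.358 Ω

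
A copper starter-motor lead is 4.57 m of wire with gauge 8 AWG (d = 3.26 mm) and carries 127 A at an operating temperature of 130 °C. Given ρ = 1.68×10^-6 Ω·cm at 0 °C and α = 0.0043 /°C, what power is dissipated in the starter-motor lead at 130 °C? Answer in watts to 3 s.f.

ρ = 1.68×10^-6 Ω·cm = 1.68×10^-8 Ω·m
A = π(3.26/2 mm)² = π(1.6300e-03 m)² = 8.347e-06 m²
R₍0₎ = ρL/A = (1.68×10^-8)(4.57)/(8.347e-06) = 0.009198 Ω
R₍130₎ = R₍0₎(1 + αΔT) = 0.009198 × (1 + 0.0043×130) = 0.01434 Ω
P = I²R = (127)² × 0.01434 = 231 W

231 W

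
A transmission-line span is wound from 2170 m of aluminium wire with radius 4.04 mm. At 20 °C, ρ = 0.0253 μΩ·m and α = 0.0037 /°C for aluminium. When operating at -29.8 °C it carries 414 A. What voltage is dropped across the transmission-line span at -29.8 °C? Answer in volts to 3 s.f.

362 V

ρ = 0.0253 μΩ·m = 2.53×10^-8 Ω·m
A = πr² = π(4.0400e-03 m)² = 5.128e-05 m²
R₍20₎ = ρL/A = (2.53×10^-8)(2170)/(5.128e-05) = 1.071 Ω
R₍-29.8₎ = R₍20₎(1 + αΔT) = 1.071 × (1 + 0.0037×-49.8) = 0.8734 Ω
V = IR = 414 × 0.8734 = 362 V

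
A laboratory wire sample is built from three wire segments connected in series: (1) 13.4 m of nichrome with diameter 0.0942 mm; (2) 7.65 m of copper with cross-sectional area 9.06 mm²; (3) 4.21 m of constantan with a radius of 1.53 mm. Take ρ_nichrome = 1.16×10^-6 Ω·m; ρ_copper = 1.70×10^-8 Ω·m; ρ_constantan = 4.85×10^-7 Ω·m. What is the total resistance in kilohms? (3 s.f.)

Seg 1: A = π(d/2)² = π(4.7100e-05 m)² = 6.969e-09 m²
R_1 = (1.16×10^-6)(13.4)/(6.969e-09) = 2230 Ω
Seg 2: A = 9.06 mm² = 9.060e-06 m²
R_2 = (1.70×10^-8)(7.65)/(9.060e-06) = 0.01435 Ω
Seg 3: A = πr² = π(1.5300e-03 m)² = 7.354e-06 m²
R_3 = (4.85×10^-7)(4.21)/(7.354e-06) = 0.2776 Ω
R_total = R_1 + R_2 + R_3 = 2.23 kΩ

2.23 kΩ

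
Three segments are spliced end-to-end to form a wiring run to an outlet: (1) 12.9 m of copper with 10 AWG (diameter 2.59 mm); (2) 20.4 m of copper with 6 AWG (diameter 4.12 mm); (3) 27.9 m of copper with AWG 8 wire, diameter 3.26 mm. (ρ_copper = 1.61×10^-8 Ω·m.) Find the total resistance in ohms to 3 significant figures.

Seg 1: A = π(2.59/2 mm)² = π(1.2950e-03 m)² = 5.269e-06 m²
R_1 = (1.61×10^-8)(12.9)/(5.269e-06) = 0.03942 Ω
Seg 2: A = π(4.12/2 mm)² = π(2.0600e-03 m)² = 1.333e-05 m²
R_2 = (1.61×10^-8)(20.4)/(1.333e-05) = 0.02464 Ω
Seg 3: A = π(3.26/2 mm)² = π(1.6300e-03 m)² = 8.347e-06 m²
R_3 = (1.61×10^-8)(27.9)/(8.347e-06) = 0.05382 Ω
R_total = R_1 + R_2 + R_3 = 0.118 Ω

0.118 Ω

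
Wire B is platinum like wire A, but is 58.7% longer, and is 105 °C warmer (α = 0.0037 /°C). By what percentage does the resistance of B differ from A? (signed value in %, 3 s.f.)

120%

R ∝ ρL/d² with ρ ∝ (1+αΔT), so R_B/R_A = (1 + 58.7/100) × (1 + 0.0037×105)
= 1.587 × 1.389 = 2.204
(R_B − R_A)/R_A = 2.204 − 1 = 120%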